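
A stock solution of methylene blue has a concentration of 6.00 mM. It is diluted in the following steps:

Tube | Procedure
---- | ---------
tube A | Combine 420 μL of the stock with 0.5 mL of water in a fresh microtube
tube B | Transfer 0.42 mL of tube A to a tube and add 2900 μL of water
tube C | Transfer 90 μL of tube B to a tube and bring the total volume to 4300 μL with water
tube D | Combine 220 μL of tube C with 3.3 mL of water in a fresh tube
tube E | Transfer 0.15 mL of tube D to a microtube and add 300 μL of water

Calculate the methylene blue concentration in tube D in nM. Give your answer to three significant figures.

Step 1: 420 μL + 0.5 mL = 920 μL total → factor 920/420 = 2.1905
Step 2: 0.42 mL + 2900 μL = 3.32 mL total → factor 3.32/0.42 = 7.9048
Step 3: 90 μL brought to 4300 μL → factor 4300/90 = 47.778
Step 4: 220 μL + 3.3 mL = 3520 μL total → factor 3520/220 = 16
Dilution factor through tube D = 2.1905 × 7.9048 × 47.778 × 16 = 13237
[tube D] = 6.00 mM / 13237 = 0.0004533 mM = 453 nM

453 nM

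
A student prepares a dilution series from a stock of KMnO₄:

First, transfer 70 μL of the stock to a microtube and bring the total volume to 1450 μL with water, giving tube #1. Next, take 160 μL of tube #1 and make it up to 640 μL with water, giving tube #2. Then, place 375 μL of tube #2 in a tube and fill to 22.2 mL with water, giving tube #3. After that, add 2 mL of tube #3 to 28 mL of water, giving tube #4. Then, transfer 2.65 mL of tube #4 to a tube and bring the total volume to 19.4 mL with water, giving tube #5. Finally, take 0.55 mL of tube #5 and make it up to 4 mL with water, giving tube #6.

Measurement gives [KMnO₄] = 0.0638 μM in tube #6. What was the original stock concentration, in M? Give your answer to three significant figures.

0.250 M

Step 1: 70 μL brought to 1450 μL → factor 1450/70 = 20.714
Step 2: 160 μL brought to 640 μL → factor 640/160 = 4
Step 3: 375 μL brought to 22.2 mL → factor 22200/375 = 59.2
Step 4: 2 mL + 28 mL = 30 mL total → factor 30/2 = 15
Step 5: 2.65 mL brought to 19.4 mL → factor 19.4/2.65 = 7.3208
Step 6: 0.55 mL brought to 4 mL → factor 4/0.55 = 7.2727
Overall dilution factor = 20.714 × 4 × 59.2 × 15 × 7.3208 × 7.2727 = 3.9174 × 10^6
Stock = 0.0638 μM × 3.9174 × 10^6 = 2.499 × 10^5 μM = 0.250 M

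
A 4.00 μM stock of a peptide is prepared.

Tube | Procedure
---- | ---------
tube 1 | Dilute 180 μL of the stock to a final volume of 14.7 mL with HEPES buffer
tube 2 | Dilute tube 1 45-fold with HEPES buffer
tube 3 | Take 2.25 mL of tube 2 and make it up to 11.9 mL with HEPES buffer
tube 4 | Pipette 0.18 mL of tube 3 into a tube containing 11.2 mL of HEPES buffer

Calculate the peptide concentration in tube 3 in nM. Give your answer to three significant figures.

0.206 nM

Step 1: 180 μL brought to 14.7 mL → factor 14700/180 = 81.667
Step 2: 45-fold → factor 45
Step 3: 2.25 mL brought to 11.9 mL → factor 11.9/2.25 = 5.2889
Dilution factor through tube 3 = 81.667 × 45 × 5.2889 = 19437
[tube 3] = 4.00 μM / 19437 = 0.0002058 μM = 0.206 nM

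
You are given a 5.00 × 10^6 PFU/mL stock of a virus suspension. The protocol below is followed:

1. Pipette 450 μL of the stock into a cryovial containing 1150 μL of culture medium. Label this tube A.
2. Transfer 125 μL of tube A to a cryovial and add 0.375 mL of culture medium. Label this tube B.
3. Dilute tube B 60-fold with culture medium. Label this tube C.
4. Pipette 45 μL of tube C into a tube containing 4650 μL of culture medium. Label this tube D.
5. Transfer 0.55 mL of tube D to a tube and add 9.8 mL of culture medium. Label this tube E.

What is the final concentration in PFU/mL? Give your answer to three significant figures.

Step 1: 450 μL + 1150 μL = 1600 μL total → factor 1600/450 = 3.5556
Step 2: 125 μL + 0.375 mL = 500 μL total → factor 500/125 = 4
Step 3: 60-fold → factor 60
Step 4: 45 μL + 4650 μL = 4695 μL total → factor 4695/45 = 104.33
Step 5: 0.55 mL + 9.8 mL = 10.35 mL total → factor 10.35/0.55 = 18.818
Overall dilution factor = 3.5556 × 4 × 60 × 104.33 × 18.818 = 1.6754 × 10^6
Final = 5.00 × 10^6 PFU/mL / 1.6754 × 10^6 = 2.98 PFU/mL

2.98 PFU/mL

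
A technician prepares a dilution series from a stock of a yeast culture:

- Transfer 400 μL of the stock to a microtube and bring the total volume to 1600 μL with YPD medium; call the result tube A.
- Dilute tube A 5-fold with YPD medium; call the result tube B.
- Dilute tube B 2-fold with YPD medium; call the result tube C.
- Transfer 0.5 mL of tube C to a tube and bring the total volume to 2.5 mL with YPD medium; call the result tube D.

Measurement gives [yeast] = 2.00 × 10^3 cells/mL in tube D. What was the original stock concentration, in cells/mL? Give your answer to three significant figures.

4.00 × 10^5 cells/mL

Step 1: 400 μL brought to 1600 μL → factor 1600/400 = 4
Step 2: 5-fold → factor 5
Step 3: 2-fold → factor 2
Step 4: 0.5 mL brought to 2.5 mL → factor 2.5/0.5 = 5
Overall dilution factor = 4 × 5 × 2 × 5 = 200
Stock = 2.00 × 10^3 cells/mL × 200 = 4.00 × 10^5 cells/mL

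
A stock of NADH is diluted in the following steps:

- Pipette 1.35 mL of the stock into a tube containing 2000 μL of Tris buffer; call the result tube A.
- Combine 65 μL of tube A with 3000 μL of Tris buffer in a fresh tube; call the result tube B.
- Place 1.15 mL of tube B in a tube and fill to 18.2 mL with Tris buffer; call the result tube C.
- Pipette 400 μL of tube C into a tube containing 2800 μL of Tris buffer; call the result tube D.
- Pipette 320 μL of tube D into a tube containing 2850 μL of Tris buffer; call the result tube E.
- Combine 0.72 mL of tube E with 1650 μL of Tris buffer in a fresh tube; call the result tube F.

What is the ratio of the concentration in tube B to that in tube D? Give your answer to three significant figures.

127

Step 1: 1.35 mL + 2000 μL = 3.35 mL total → factor 3.35/1.35 = 2.4815
Step 2: 65 μL + 3000 μL = 3065 μL total → factor 3065/65 = 47.154
Step 3: 1.15 mL brought to 18.2 mL → factor 18.2/1.15 = 15.826
Step 4: 400 μL + 2800 μL = 3200 μL total → factor 3200/400 = 8
Dilution factor to tube B = 117.01; to tube D = 14815
[tube B]/[tube D] = (factor to tube D)/(factor to tube B) = 14815/117.01 = 127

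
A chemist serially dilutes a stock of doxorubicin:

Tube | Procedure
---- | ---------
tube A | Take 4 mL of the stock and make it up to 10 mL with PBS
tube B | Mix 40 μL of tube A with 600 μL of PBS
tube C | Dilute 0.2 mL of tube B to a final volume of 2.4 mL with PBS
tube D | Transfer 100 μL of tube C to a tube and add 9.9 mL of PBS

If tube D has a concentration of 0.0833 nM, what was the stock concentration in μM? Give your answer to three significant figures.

4.00 μM

Step 1: 4 mL brought to 10 mL → factor 10/4 = 2.5
Step 2: 40 μL + 600 μL = 640 μL total → factor 640/40 = 16
Step 3: 0.2 mL brought to 2.4 mL → factor 2.4/0.2 = 12
Step 4: 100 μL + 9.9 mL = 10000 μL total → factor 10000/100 = 100
Overall dilution factor = 2.5 × 16 × 12 × 100 = 48000
Stock = 0.0833 nM × 48000 = 3998 nM = 4.00 μM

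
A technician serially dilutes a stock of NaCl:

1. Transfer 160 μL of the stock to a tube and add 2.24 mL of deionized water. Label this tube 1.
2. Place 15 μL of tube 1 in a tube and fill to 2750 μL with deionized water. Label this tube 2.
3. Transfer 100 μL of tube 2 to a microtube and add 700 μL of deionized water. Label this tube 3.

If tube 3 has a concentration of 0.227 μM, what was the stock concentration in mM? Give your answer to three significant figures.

4.99 mM

Step 1: 160 μL + 2.24 mL = 2400 μL total → factor 2400/160 = 15
Step 2: 15 μL brought to 2750 μL → factor 2750/15 = 183.33
Step 3: 100 μL + 700 μL = 800 μL total → factor 800/100 = 8
Overall dilution factor = 15 × 183.33 × 8 = 22000
Stock = 0.227 μM × 22000 = 4994 μM = 4.99 mM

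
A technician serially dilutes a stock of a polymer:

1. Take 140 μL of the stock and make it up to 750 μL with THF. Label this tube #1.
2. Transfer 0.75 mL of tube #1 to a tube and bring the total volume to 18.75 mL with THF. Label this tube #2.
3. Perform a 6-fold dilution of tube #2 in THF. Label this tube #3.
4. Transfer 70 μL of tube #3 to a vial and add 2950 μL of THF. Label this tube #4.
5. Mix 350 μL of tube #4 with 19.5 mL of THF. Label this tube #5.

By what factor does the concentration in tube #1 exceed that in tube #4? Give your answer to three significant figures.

6.47 × 10^3

Step 1: 140 μL brought to 750 μL → factor 750/140 = 5.3571
Step 2: 0.75 mL brought to 18.75 mL → factor 18.75/0.75 = 25
Step 3: 6-fold → factor 6
Step 4: 70 μL + 2950 μL = 3020 μL total → factor 3020/70 = 43.143
Dilution factor to tube #1 = 5.3571; to tube #4 = 34668
[tube #1]/[tube #4] = (factor to tube #4)/(factor to tube #1) = 34668/5.3571 = 6.47 × 10^3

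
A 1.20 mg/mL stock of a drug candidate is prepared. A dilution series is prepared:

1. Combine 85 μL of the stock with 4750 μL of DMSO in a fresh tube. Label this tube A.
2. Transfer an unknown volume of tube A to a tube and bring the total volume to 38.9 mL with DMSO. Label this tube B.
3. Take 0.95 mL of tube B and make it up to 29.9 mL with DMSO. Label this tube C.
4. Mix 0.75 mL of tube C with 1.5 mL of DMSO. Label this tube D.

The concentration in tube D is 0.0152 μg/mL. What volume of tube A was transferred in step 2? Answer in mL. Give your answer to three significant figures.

2.65 mL

Step 1: 85 μL + 4750 μL = 4835 μL total → factor 4835/85 = 56.882
Step 2: v brought to 38.9 mL → factor = 38.9 mL/v
Step 3: 0.95 mL brought to 29.9 mL → factor 29.9/0.95 = 31.474
Step 4: 0.75 mL + 1.5 mL = 2.25 mL total → factor 2.25/0.75 = 3
Product of known-step factors = 5370.9
Overall factor = 1.20 mg/mL / (0.0152 μg/mL) = 78947
Step-2 factor = 78947 / 5370.9 = 14.699
v = 38.9 mL / 14.699 = 2.65 mL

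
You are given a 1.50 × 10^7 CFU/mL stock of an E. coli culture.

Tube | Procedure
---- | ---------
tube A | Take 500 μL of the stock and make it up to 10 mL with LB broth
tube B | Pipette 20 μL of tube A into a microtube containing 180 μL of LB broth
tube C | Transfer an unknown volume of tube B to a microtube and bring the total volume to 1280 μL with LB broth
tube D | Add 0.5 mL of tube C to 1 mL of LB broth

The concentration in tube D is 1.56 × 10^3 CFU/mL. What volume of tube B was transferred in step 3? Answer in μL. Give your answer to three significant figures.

79.9 μL

Step 1: 500 μL brought to 10 mL → factor 10000/500 = 20
Step 2: 20 μL + 180 μL = 200 μL total → factor 200/20 = 10
Step 3: v brought to 1280 μL → factor = 1280 μL/v
Step 4: 0.5 mL + 1 mL = 1.5 mL total → factor 1.5/0.5 = 3
Product of known-step factors = 600
Overall factor = 1.50 × 10^7 CFU/mL / (1.56 × 10^3 CFU/mL) = 9615.4
Step-3 factor = 9615.4 / 600 = 16.026
v = 1280 μL / 16.026 = 79.9 μL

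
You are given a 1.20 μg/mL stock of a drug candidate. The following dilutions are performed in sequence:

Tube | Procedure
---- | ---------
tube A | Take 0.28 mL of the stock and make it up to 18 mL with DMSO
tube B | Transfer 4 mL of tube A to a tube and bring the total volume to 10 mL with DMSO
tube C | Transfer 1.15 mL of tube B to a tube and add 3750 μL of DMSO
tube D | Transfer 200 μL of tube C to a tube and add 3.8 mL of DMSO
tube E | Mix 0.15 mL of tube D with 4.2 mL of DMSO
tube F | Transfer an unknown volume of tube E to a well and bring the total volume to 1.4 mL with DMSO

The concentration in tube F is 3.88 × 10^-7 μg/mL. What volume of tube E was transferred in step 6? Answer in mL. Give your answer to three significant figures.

0.180 mL

Step 1: 0.28 mL brought to 18 mL → factor 18/0.28 = 64.286
Step 2: 4 mL brought to 10 mL → factor 10/4 = 2.5
Step 3: 1.15 mL + 3750 μL = 4.9 mL total → factor 4.9/1.15 = 4.2609
Step 4: 200 μL + 3.8 mL = 4000 μL total → factor 4000/200 = 20
Step 5: 0.15 mL + 4.2 mL = 4.35 mL total → factor 4.35/0.15 = 29
Step 6: v brought to 1.4 mL → factor = 1.4 mL/v
Product of known-step factors = 3.9717 × 10^5
Overall factor = 1.20 μg/mL / (3.88 × 10^-7 μg/mL) = 3.0928 × 10^6
Step-6 factor = 3.0928 × 10^6 / 3.9717 × 10^5 = 7.787
v = 1.4 mL / 7.787 = 0.180 mL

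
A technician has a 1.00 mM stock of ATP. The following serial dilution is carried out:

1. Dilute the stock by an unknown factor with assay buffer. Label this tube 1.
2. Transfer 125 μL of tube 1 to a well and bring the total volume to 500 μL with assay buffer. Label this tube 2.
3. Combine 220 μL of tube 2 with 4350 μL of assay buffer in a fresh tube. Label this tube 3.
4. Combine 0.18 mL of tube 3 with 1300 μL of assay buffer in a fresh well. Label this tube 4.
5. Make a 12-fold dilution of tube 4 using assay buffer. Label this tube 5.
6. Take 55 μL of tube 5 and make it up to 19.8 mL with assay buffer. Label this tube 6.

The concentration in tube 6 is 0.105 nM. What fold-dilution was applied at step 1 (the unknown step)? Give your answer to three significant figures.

3.23-fold

Step 1: unknown factor x
Step 2: 125 μL brought to 500 μL → factor 500/125 = 4
Step 3: 220 μL + 4350 μL = 4570 μL total → factor 4570/220 = 20.773
Step 4: 0.18 mL + 1300 μL = 1.48 mL total → factor 1.48/0.18 = 8.2222
Step 5: 12-fold → factor 12
Step 6: 55 μL brought to 19.8 mL → factor 19800/55 = 360
Product of known-step factors = 2.9514 × 10^6
Overall factor = 1.00 mM / (0.105 nM) = 9.5238 × 10^6
x = 9.5238 × 10^6 / 2.9514 × 10^6 = 3.23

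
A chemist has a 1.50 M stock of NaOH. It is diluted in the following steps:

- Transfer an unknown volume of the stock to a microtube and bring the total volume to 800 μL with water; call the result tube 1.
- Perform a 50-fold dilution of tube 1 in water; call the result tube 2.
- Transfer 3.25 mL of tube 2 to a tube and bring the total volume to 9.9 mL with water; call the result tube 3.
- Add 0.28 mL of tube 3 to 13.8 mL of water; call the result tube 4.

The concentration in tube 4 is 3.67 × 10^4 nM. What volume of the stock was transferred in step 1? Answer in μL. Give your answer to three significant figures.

150 μL

Step 1: v brought to 800 μL → factor = 800 μL/v
Step 2: 50-fold → factor 50
Step 3: 3.25 mL brought to 9.9 mL → factor 9.9/3.25 = 3.0462
Step 4: 0.28 mL + 13.8 mL = 14.08 mL total → factor 14.08/0.28 = 50.286
Product of known-step factors = 7658.9
Overall factor = 1.50 M / (3.67 × 10^4 nM) = 40872
Step-1 factor = 40872 / 7658.9 = 5.3365
v = 800 μL / 5.3365 = 150 μL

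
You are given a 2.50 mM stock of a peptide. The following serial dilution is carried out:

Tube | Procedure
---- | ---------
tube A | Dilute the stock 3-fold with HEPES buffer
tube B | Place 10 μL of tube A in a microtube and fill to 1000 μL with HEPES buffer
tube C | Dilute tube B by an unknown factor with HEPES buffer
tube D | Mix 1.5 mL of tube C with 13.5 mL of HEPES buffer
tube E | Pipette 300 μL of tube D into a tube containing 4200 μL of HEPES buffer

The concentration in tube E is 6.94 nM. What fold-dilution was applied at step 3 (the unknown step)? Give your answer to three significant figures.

Step 1: 3-fold → factor 3
Step 2: 10 μL brought to 1000 μL → factor 1000/10 = 100
Step 3: unknown factor x
Step 4: 1.5 mL + 13.5 mL = 15 mL total → factor 15/1.5 = 10
Step 5: 300 μL + 4200 μL = 4500 μL total → factor 4500/300 = 15
Product of known-step factors = 45000
Overall factor = 2.50 mM / (6.94 nM) = 3.6023 × 10^5
x = 3.6023 × 10^5 / 45000 = 8.01

8.01-fold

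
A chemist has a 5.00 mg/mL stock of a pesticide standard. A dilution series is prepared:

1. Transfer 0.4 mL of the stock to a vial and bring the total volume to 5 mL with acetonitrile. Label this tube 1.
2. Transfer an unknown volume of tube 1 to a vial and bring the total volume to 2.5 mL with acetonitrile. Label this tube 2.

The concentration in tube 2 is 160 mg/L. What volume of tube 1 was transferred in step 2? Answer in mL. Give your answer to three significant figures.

1.00 mL

Step 1: 0.4 mL brought to 5 mL → factor 5/0.4 = 12.5
Step 2: v brought to 2.5 mL → factor = 2.5 mL/v
Product of known-step factors = 12.5
Overall factor = 5.00 mg/mL / (160 mg/L) = 31.25
Step-2 factor = 31.25 / 12.5 = 2.5
v = 2.5 mL / 2.5 = 1.00 mL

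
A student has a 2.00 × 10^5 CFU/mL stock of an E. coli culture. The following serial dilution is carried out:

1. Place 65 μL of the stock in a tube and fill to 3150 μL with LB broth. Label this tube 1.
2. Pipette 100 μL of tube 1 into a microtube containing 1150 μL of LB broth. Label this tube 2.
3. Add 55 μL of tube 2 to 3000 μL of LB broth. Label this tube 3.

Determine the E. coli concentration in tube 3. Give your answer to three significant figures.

Step 1: 65 μL brought to 3150 μL → factor 3150/65 = 48.462
Step 2: 100 μL + 1150 μL = 1250 μL total → factor 1250/100 = 12.5
Step 3: 55 μL + 3000 μL = 3055 μL total → factor 3055/55 = 55.545
Overall dilution factor = 48.462 × 12.5 × 55.545 = 33648
Final = 2.00 × 10^5 CFU/mL / 33648 = 5.94 CFU/mL

5.94 CFU/mL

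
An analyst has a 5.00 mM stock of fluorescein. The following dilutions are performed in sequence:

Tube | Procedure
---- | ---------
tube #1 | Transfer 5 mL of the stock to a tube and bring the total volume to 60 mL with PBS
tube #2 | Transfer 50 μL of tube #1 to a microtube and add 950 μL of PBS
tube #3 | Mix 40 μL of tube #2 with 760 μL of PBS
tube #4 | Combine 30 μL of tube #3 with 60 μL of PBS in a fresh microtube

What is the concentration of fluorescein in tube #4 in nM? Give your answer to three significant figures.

Step 1: 5 mL brought to 60 mL → factor 60/5 = 12
Step 2: 50 μL + 950 μL = 1000 μL total → factor 1000/50 = 20
Step 3: 40 μL + 760 μL = 800 μL total → factor 800/40 = 20
Step 4: 30 μL + 60 μL = 90 μL total → factor 90/30 = 3
Overall dilution factor = 12 × 20 × 20 × 3 = 14400
Final = 5.00 mM / 14400 = 0.0003472 mM = 347 nM

347 nM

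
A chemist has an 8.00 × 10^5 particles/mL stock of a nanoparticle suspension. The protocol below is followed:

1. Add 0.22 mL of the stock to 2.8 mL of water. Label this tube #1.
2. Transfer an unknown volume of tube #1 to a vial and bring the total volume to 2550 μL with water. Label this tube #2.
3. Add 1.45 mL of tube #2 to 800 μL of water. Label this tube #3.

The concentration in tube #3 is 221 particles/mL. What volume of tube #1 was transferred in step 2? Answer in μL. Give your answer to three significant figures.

Step 1: 0.22 mL + 2.8 mL = 3.02 mL total → factor 3.02/0.22 = 13.727
Step 2: v brought to 2550 μL → factor = 2550 μL/v
Step 3: 1.45 mL + 800 μL = 2.25 mL total → factor 2.25/1.45 = 1.5517
Product of known-step factors = 21.301
Overall factor = 8.00 × 10^5 particles/mL / (221 particles/mL) = 3619.9
Step-2 factor = 3619.9 / 21.301 = 169.94
v = 2550 μL / 169.94 = 15.0 μL

15.0 μL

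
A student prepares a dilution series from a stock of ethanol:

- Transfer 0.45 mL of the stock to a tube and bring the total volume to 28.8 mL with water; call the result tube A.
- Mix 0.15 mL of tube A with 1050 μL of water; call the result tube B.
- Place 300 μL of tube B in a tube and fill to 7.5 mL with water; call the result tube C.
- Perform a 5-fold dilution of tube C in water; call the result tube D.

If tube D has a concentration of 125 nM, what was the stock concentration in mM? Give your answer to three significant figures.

8.00 mM

Step 1: 0.45 mL brought to 28.8 mL → factor 28.8/0.45 = 64
Step 2: 0.15 mL + 1050 μL = 1.2 mL total → factor 1.2/0.15 = 8
Step 3: 300 μL brought to 7.5 mL → factor 7500/300 = 25
Step 4: 5-fold → factor 5
Overall dilution factor = 64 × 8 × 25 × 5 = 64000
Stock = 125 nM × 64000 = 8.000 × 10^6 nM = 8.00 mM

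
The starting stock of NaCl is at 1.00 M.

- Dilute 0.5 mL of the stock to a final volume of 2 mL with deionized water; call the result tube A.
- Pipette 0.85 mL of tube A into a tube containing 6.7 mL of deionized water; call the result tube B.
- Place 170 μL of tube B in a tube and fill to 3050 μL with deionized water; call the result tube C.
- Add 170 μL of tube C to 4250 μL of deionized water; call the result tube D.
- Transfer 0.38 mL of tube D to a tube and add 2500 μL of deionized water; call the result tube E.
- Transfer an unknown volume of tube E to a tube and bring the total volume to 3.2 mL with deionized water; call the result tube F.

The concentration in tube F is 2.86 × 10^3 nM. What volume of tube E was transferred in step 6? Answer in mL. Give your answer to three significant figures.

Step 1: 0.5 mL brought to 2 mL → factor 2/0.5 = 4
Step 2: 0.85 mL + 6.7 mL = 7.55 mL total → factor 7.55/0.85 = 8.8824
Step 3: 170 μL brought to 3050 μL → factor 3050/170 = 17.941
Step 4: 170 μL + 4250 μL = 4420 μL total → factor 4420/170 = 26
Step 5: 0.38 mL + 2500 μL = 2.88 mL total → factor 2.88/0.38 = 7.5789
Step 6: v brought to 3.2 mL → factor = 3.2 mL/v
Product of known-step factors = 1.2561 × 10^5
Overall factor = 1.00 M / (2.86 × 10^3 nM) = 3.4965 × 10^5
Step-6 factor = 3.4965 × 10^5 / 1.2561 × 10^5 = 2.7836
v = 3.2 mL / 2.7836 = 1.15 mL

1.15 mL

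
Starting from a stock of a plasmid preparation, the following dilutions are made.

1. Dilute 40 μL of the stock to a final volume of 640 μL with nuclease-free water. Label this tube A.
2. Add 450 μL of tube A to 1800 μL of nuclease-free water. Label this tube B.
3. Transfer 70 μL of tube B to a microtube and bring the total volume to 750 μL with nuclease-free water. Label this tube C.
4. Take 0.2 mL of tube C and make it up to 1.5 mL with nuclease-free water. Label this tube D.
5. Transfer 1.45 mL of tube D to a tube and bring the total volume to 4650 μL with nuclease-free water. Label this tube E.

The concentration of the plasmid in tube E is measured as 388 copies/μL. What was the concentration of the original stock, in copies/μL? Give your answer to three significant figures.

Step 1: 40 μL brought to 640 μL → factor 640/40 = 16
Step 2: 450 μL + 1800 μL = 2250 μL total → factor 2250/450 = 5
Step 3: 70 μL brought to 750 μL → factor 750/70 = 10.714
Step 4: 0.2 mL brought to 1.5 mL → factor 1.5/0.2 = 7.5
Step 5: 1.45 mL brought to 4650 μL → factor 4.65/1.45 = 3.2069
Overall dilution factor = 16 × 5 × 10.714 × 7.5 × 3.2069 = 20616
Stock = 388 copies/μL × 20616 = 8.00 × 10^6 copies/μL

8.00 × 10^6 copies/μL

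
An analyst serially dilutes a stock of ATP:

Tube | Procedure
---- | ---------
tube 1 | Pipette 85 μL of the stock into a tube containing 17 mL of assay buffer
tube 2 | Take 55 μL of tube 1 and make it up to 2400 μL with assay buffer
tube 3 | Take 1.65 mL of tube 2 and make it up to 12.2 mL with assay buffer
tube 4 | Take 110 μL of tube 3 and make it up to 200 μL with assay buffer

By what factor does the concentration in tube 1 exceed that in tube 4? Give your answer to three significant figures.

587

Step 1: 85 μL + 17 mL = 17085 μL total → factor 17085/85 = 201
Step 2: 55 μL brought to 2400 μL → factor 2400/55 = 43.636
Step 3: 1.65 mL brought to 12.2 mL → factor 12.2/1.65 = 7.3939
Step 4: 110 μL brought to 200 μL → factor 200/110 = 1.8182
Dilution factor to tube 1 = 201; to tube 4 = 1.1791 × 10^5
[tube 1]/[tube 4] = (factor to tube 4)/(factor to tube 1) = 1.1791 × 10^5/201 = 587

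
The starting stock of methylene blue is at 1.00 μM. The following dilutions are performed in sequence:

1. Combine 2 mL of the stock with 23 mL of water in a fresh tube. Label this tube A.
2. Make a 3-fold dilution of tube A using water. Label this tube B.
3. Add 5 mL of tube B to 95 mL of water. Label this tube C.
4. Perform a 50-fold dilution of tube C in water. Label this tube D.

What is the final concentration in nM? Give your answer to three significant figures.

Step 1: 2 mL + 23 mL = 25 mL total → factor 25/2 = 12.5
Step 2: 3-fold → factor 3
Step 3: 5 mL + 95 mL = 100 mL total → factor 100/5 = 20
Step 4: 50-fold → factor 50
Overall dilution factor = 12.5 × 3 × 20 × 50 = 37500
Final = 1.00 μM / 37500 = 2.667 × 10^-5 μM = 0.0267 nM

0.0267 nM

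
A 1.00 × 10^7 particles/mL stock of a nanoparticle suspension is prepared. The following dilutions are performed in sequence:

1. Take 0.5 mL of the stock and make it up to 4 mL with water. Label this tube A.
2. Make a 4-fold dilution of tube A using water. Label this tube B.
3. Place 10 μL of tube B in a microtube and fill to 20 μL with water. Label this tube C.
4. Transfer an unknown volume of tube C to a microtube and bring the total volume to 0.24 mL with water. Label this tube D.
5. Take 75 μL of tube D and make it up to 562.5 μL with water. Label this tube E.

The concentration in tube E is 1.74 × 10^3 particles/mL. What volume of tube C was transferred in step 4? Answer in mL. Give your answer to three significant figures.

0.0200 mL

Step 1: 0.5 mL brought to 4 mL → factor 4/0.5 = 8
Step 2: 4-fold → factor 4
Step 3: 10 μL brought to 20 μL → factor 20/10 = 2
Step 4: v brought to 0.24 mL → factor = 0.24 mL/v
Step 5: 75 μL brought to 562.5 μL → factor 562.5/75 = 7.5
Product of known-step factors = 480
Overall factor = 1.00 × 10^7 particles/mL / (1.74 × 10^3 particles/mL) = 5747.1
Step-4 factor = 5747.1 / 480 = 11.973
v = 0.24 mL / 11.973 = 0.0200 mL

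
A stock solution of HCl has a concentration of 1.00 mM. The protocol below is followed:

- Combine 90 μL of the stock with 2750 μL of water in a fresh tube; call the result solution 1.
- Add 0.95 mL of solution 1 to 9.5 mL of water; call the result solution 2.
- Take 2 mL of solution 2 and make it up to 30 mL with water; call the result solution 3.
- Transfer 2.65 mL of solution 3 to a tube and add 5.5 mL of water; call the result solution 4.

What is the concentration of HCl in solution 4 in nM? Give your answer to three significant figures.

62.4 nM

Step 1: 90 μL + 2750 μL = 2840 μL total → factor 2840/90 = 31.556
Step 2: 0.95 mL + 9.5 mL = 10.45 mL total → factor 10.45/0.95 = 11
Step 3: 2 mL brought to 30 mL → factor 30/2 = 15
Step 4: 2.65 mL + 5.5 mL = 8.15 mL total → factor 8.15/2.65 = 3.0755
Overall dilution factor = 31.556 × 11 × 15 × 3.0755 = 16013
Final = 1.00 mM / 16013 = 6.245 × 10^-5 mM = 62.4 nM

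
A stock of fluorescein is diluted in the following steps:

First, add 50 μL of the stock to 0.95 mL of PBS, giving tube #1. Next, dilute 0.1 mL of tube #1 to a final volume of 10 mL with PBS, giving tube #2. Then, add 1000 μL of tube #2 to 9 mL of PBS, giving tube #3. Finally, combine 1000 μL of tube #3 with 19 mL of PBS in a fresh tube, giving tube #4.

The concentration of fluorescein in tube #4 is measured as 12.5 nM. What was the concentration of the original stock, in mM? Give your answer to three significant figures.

Step 1: 50 μL + 0.95 mL = 1000 μL total → factor 1000/50 = 20
Step 2: 0.1 mL brought to 10 mL → factor 10/0.1 = 100
Step 3: 1000 μL + 9 mL = 10000 μL total → factor 10000/1000 = 10
Step 4: 1000 μL + 19 mL = 20000 μL total → factor 20000/1000 = 20
Overall dilution factor = 20 × 100 × 10 × 20 = 4 × 10^5
Stock = 12.5 nM × 4 × 10^5 = 5.000 × 10^6 nM = 5.00 mM

5.00 mM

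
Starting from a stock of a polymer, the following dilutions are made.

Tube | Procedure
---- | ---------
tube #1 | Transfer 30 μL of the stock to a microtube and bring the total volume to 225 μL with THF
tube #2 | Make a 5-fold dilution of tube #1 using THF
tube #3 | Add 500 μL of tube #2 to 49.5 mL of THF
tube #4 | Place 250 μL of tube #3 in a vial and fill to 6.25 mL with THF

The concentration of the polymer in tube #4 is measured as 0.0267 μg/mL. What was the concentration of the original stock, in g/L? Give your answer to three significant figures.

Step 1: 30 μL brought to 225 μL → factor 225/30 = 7.5
Step 2: 5-fold → factor 5
Step 3: 500 μL + 49.5 mL = 50000 μL total → factor 50000/500 = 100
Step 4: 250 μL brought to 6.25 mL → factor 6250/250 = 25
Overall dilution factor = 7.5 × 5 × 100 × 25 = 93750
Stock = 0.0267 μg/mL × 93750 = 2503 μg/mL = 2.50 g/L

2.50 g/L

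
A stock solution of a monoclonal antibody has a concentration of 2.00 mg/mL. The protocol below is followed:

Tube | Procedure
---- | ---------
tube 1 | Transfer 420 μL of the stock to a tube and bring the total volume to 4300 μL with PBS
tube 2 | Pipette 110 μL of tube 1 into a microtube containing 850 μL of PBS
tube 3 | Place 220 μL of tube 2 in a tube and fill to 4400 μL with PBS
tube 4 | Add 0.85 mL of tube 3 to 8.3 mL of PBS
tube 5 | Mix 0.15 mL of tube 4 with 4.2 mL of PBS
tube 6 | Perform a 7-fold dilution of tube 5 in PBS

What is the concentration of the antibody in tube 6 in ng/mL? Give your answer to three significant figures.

Step 1: 420 μL brought to 4300 μL → factor 4300/420 = 10.238
Step 2: 110 μL + 850 μL = 960 μL total → factor 960/110 = 8.7273
Step 3: 220 μL brought to 4400 μL → factor 4400/220 = 20
Step 4: 0.85 mL + 8.3 mL = 9.15 mL total → factor 9.15/0.85 = 10.765
Step 5: 0.15 mL + 4.2 mL = 4.35 mL total → factor 4.35/0.15 = 29
Step 6: 7-fold → factor 7
Dilution factor through tube 6 = 10.238 × 8.7273 × 20 × 10.765 × 29 × 7 = 3.905 × 10^6
[tube 6] = 2.00 mg/mL / 3.905 × 10^6 = 5.122 × 10^-7 mg/mL = 0.512 ng/mL

0.512 ng/mL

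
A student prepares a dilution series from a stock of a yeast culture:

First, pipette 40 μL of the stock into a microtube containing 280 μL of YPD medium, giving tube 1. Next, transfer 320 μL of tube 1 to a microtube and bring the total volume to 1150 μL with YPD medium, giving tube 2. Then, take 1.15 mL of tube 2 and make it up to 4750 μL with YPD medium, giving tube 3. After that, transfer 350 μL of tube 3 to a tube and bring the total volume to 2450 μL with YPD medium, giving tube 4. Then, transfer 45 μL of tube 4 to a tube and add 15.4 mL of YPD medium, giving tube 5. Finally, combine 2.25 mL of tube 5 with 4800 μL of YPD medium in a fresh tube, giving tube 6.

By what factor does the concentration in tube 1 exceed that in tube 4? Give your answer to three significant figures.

104

Step 1: 40 μL + 280 μL = 320 μL total → factor 320/40 = 8
Step 2: 320 μL brought to 1150 μL → factor 1150/320 = 3.5938
Step 3: 1.15 mL brought to 4750 μL → factor 4.75/1.15 = 4.1304
Step 4: 350 μL brought to 2450 μL → factor 2450/350 = 7
Dilution factor to tube 1 = 8; to tube 4 = 831.25
[tube 1]/[tube 4] = (factor to tube 4)/(factor to tube 1) = 831.25/8 = 104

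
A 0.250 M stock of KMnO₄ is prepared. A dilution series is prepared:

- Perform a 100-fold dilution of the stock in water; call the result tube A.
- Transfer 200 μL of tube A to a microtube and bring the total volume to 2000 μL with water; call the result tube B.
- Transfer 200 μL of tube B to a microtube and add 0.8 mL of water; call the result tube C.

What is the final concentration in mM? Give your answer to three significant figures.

0.0500 mM

Step 1: 100-fold → factor 100
Step 2: 200 μL brought to 2000 μL → factor 2000/200 = 10
Step 3: 200 μL + 0.8 mL = 1000 μL total → factor 1000/200 = 5
Overall dilution factor = 100 × 10 × 5 = 5000
Final = 0.250 M / 5000 = 5.000 × 10^-5 M = 0.0500 mM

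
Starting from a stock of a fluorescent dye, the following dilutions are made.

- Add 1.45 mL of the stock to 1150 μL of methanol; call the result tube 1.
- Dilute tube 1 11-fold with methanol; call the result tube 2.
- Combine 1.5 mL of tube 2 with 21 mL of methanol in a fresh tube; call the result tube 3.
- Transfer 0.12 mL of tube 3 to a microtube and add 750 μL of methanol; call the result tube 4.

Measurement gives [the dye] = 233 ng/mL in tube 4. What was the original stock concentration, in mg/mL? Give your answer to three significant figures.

0.500 mg/mL

Step 1: 1.45 mL + 1150 μL = 2.6 mL total → factor 2.6/1.45 = 1.7931
Step 2: 11-fold → factor 11
Step 3: 1.5 mL + 21 mL = 22.5 mL total → factor 22.5/1.5 = 15
Step 4: 0.12 mL + 750 μL = 0.87 mL total → factor 0.87/0.12 = 7.25
Overall dilution factor = 1.7931 × 11 × 15 × 7.25 = 2145
Stock = 233 ng/mL × 2145 = 4.998 × 10^5 ng/mL = 0.500 mg/mL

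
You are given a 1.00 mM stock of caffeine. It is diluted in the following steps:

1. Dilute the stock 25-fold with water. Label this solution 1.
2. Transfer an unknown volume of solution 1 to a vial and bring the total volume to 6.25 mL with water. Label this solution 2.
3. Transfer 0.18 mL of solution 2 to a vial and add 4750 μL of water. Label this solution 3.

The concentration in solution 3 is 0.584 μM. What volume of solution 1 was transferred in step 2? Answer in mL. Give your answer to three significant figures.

Step 1: 25-fold → factor 25
Step 2: v brought to 6.25 mL → factor = 6.25 mL/v
Step 3: 0.18 mL + 4750 μL = 4.93 mL total → factor 4.93/0.18 = 27.389
Product of known-step factors = 684.72
Overall factor = 1.00 mM / (0.584 μM) = 1712.3
Step-2 factor = 1712.3 / 684.72 = 2.5008
v = 6.25 mL / 2.5008 = 2.50 mL

2.50 mL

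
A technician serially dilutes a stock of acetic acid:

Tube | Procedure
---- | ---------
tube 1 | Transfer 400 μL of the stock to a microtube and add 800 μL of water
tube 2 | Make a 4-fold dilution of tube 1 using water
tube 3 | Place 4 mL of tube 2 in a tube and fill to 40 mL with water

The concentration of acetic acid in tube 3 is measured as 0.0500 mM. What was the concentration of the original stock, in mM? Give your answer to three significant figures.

6.00 mM

Step 1: 400 μL + 800 μL = 1200 μL total → factor 1200/400 = 3
Step 2: 4-fold → factor 4
Step 3: 4 mL brought to 40 mL → factor 40/4 = 10
Overall dilution factor = 3 × 4 × 10 = 120
Stock = 0.0500 mM × 120 = 6.00 mM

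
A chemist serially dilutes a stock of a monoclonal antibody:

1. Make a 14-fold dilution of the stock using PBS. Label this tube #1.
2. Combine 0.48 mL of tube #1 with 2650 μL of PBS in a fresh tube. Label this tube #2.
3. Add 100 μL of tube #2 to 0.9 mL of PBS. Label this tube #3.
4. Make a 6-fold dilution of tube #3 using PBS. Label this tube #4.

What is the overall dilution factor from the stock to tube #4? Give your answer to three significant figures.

5.48 × 10^3

Step 1: 14-fold → factor 14
Step 2: 0.48 mL + 2650 μL = 3.13 mL total → factor 3.13/0.48 = 6.5208
Step 3: 100 μL + 0.9 mL = 1000 μL total → factor 1000/100 = 10
Step 4: 6-fold → factor 6
Overall dilution factor = 14 × 6.5208 × 10 × 6 = 5477.5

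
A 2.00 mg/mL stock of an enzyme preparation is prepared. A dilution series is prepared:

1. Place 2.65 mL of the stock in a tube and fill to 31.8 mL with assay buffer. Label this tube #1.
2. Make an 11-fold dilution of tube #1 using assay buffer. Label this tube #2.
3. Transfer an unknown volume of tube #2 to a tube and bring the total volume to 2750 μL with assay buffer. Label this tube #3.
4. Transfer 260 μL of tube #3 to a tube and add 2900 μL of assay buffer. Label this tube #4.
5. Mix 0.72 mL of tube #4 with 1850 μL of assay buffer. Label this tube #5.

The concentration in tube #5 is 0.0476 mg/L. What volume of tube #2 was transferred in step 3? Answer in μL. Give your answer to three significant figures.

375 μL

Step 1: 2.65 mL brought to 31.8 mL → factor 31.8/2.65 = 12
Step 2: 11-fold → factor 11
Step 3: v brought to 2750 μL → factor = 2750 μL/v
Step 4: 260 μL + 2900 μL = 3160 μL total → factor 3160/260 = 12.154
Step 5: 0.72 mL + 1850 μL = 2.57 mL total → factor 2.57/0.72 = 3.5694
Product of known-step factors = 5726.5
Overall factor = 2.00 mg/mL / (0.0476 mg/L) = 42017
Step-3 factor = 42017 / 5726.5 = 7.3373
v = 2750 μL / 7.3373 = 375 μL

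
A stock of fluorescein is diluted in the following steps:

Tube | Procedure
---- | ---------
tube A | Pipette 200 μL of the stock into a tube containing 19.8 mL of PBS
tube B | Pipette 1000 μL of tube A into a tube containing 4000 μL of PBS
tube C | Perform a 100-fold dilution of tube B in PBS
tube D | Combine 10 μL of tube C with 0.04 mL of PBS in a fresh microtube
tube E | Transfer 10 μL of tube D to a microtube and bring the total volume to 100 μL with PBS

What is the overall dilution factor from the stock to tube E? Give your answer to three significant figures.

Step 1: 200 μL + 19.8 mL = 20000 μL total → factor 20000/200 = 100
Step 2: 1000 μL + 4000 μL = 5000 μL total → factor 5000/1000 = 5
Step 3: 100-fold → factor 100
Step 4: 10 μL + 0.04 mL = 50 μL total → factor 50/10 = 5
Step 5: 10 μL brought to 100 μL → factor 100/10 = 10
Overall dilution factor = 100 × 5 × 100 × 5 × 10 = 2.5 × 10^6

2.50 × 10^6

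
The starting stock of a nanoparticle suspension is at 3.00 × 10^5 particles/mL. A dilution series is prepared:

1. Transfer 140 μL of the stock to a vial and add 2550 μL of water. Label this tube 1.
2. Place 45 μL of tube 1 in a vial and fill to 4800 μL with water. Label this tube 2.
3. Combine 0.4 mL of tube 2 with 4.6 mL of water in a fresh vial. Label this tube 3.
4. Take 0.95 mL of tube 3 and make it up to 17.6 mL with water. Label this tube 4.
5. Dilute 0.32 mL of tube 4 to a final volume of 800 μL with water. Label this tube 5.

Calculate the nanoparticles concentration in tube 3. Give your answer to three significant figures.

11.7 particles/mL

Step 1: 140 μL + 2550 μL = 2690 μL total → factor 2690/140 = 19.214
Step 2: 45 μL brought to 4800 μL → factor 4800/45 = 106.67
Step 3: 0.4 mL + 4.6 mL = 5 mL total → factor 5/0.4 = 12.5
Dilution factor through tube 3 = 19.214 × 106.67 × 12.5 = 25619
[tube 3] = 3.00 × 10^5 particles/mL / 25619 = 11.7 particles/mL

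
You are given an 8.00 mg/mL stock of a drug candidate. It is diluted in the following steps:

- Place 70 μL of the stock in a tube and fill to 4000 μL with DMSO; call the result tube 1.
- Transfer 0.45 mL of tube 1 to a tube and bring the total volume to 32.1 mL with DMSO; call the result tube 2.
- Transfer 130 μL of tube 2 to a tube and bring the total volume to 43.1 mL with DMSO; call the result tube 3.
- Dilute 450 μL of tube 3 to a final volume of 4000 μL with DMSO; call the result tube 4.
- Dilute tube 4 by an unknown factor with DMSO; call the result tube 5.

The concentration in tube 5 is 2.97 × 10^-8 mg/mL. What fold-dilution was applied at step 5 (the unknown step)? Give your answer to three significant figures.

22.4-fold

Step 1: 70 μL brought to 4000 μL → factor 4000/70 = 57.143
Step 2: 0.45 mL brought to 32.1 mL → factor 32.1/0.45 = 71.333
Step 3: 130 μL brought to 43.1 mL → factor 43100/130 = 331.54
Step 4: 450 μL brought to 4000 μL → factor 4000/450 = 8.8889
Step 5: unknown factor x
Product of known-step factors = 1.2013 × 10^7
Overall factor = 8.00 mg/mL / (2.97 × 10^-8 mg/mL) = 2.6936 × 10^8
x = 2.6936 × 10^8 / 1.2013 × 10^7 = 22.4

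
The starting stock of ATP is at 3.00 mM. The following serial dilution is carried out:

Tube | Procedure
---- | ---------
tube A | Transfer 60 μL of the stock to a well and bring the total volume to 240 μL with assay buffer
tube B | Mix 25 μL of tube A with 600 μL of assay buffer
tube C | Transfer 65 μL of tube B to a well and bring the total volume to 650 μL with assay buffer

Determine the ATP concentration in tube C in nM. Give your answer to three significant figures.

3.00 × 10^3 nM

Step 1: 60 μL brought to 240 μL → factor 240/60 = 4
Step 2: 25 μL + 600 μL = 625 μL total → factor 625/25 = 25
Step 3: 65 μL brought to 650 μL → factor 650/65 = 10
Overall dilution factor = 4 × 25 × 10 = 1000
Final = 3.00 mM / 1000 = 0.003000 mM = 3.00 × 10^3 nM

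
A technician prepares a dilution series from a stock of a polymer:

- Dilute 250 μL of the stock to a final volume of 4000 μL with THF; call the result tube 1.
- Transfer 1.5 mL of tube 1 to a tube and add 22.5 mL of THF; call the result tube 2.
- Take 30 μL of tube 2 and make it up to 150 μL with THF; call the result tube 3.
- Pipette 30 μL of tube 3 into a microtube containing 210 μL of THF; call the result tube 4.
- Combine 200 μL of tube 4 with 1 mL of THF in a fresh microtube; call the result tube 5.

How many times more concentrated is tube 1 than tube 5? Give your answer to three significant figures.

3.84 × 10^3

Step 1: 250 μL brought to 4000 μL → factor 4000/250 = 16
Step 2: 1.5 mL + 22.5 mL = 24 mL total → factor 24/1.5 = 16
Step 3: 30 μL brought to 150 μL → factor 150/30 = 5
Step 4: 30 μL + 210 μL = 240 μL total → factor 240/30 = 8
Step 5: 200 μL + 1 mL = 1200 μL total → factor 1200/200 = 6
Dilution factor to tube 1 = 16; to tube 5 = 61440
[tube 1]/[tube 5] = (factor to tube 5)/(factor to tube 1) = 61440/16 = 3.84 × 10^3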